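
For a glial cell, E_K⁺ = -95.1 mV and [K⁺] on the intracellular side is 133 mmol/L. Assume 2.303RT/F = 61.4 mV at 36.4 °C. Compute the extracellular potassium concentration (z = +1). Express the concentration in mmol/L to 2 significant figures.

3.8 mmol/L

Nernst: E = (61.4/1) · log₁₀([out]/[in]), so log₁₀([out]/[in]) = -95.1 × 1 / 61.4 = -1.5489.
[out]/[in] = 10^(-1.5489) = 0.02826.
[out] = 0.02826 × 133 = 3.758 mmol/L.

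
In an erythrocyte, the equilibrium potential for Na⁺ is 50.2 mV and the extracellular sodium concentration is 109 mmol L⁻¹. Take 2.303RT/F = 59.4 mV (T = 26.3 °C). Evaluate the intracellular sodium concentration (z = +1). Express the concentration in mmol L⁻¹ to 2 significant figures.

16 mmol L⁻¹

Nernst: E = (59.4/1) · log₁₀([out]/[in]), so log₁₀([out]/[in]) = 50.2 × 1 / 59.4 = 0.8451.
[out]/[in] = 10^(0.8451) = 7.
[in] = 109 / 7 = 15.57 mmol L⁻¹.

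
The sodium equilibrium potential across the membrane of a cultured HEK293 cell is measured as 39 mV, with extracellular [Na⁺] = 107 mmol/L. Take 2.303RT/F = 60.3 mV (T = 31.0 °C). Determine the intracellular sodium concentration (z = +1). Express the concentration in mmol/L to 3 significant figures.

24.1 mmol/L

Nernst: E = (60.3/1) · log₁₀([out]/[in]), so log₁₀([out]/[in]) = 39.0 × 1 / 60.3 = 0.6468.
[out]/[in] = 10^(0.6468) = 4.434.
[in] = 107 / 4.434 = 24.13 mmol/L.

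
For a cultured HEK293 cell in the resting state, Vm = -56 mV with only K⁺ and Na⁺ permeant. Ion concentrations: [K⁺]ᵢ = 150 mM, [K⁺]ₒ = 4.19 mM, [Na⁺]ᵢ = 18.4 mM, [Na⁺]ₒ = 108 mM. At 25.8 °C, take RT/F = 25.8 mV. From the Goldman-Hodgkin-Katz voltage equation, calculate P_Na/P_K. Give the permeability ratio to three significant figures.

0.122

Let α = P_Na/P_K. GHK: Vm = 25.8·ln[(Kₒ + α·Naₒ)/(Kᵢ + α·Naᵢ)].
e^(Vm/25.8) = e^(-56.0/25.8) = 0.11412
So 0.11412·(Kᵢ + α·Naᵢ) = Kₒ + α·Naₒ → α = (0.11412·150.0 − 4.19) / (108.0 − 0.11412·18.4)
α = (17.12 − 4.19) / (108.0 − 2.1) = 12.93/105.9 = 0.1221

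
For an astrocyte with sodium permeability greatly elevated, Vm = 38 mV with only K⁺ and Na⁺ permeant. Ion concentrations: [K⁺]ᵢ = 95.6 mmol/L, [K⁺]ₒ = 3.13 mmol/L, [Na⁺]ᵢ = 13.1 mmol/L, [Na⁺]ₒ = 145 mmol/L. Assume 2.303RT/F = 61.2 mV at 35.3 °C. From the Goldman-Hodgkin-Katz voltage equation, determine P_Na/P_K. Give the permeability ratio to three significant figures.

Let α = P_Na/P_K. GHK: Vm = 61.2·log₁₀[(Kₒ + α·Naₒ)/(Kᵢ + α·Naᵢ)].
10^(Vm/61.2) = 10^(38.0/61.2) = 4.1775
So 4.1775·(Kᵢ + α·Naᵢ) = Kₒ + α·Naₒ → α = (4.1775·95.6 − 3.13) / (145.0 − 4.1775·13.1)
α = (399.4 − 3.13) / (145.0 − 54.73) = 396.2/90.27 = 4.389

4.39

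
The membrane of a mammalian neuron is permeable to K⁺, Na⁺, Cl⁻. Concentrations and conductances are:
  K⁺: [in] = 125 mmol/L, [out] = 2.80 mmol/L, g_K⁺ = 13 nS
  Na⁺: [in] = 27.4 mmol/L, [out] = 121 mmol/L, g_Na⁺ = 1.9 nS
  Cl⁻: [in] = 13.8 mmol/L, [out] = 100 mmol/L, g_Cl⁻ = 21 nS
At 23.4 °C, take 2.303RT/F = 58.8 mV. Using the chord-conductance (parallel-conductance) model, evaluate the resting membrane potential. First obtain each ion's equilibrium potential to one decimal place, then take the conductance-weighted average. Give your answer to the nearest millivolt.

-63 mV

E_K⁺ = (58.8/1)·log₁₀(2.80/125) = -97.0 mV
E_Na⁺ = (58.8/1)·log₁₀(121/27.4) = 37.9 mV
E_Cl⁻ = (58.8/-1)·log₁₀(100/13.8) = -50.6 mV
Vm = (Σ gᵢEᵢ)/(Σ gᵢ) = (13·-97.0 + 1.9·37.9 + 21·-50.6) / (13 + 1.9 + 21)
= -2251.59 / 35.9 = -62.72 mV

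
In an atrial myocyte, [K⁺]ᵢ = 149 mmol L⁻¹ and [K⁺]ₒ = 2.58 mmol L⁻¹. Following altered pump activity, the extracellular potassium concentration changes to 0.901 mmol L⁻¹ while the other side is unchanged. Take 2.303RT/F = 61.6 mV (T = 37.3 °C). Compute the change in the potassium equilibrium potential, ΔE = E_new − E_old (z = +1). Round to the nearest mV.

-28 mV

E_old = (61.6/1)·log₁₀(2.58/149) = -108.51 mV
E_new = (61.6/1)·log₁₀(0.901/149) = -136.66 mV
ΔE = -136.66 − (-108.51) = -28.14 mV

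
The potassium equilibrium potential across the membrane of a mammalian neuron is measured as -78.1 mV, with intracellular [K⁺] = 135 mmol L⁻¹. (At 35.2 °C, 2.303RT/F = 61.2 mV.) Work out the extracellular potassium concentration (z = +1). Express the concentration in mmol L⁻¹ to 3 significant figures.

7.15 mmol L⁻¹

Nernst: E = (61.2/1) · log₁₀([out]/[in]), so log₁₀([out]/[in]) = -78.1 × 1 / 61.2 = -1.2761.
[out]/[in] = 10^(-1.2761) = 0.05295.
[out] = 0.05295 × 135 = 7.148 mmol L⁻¹.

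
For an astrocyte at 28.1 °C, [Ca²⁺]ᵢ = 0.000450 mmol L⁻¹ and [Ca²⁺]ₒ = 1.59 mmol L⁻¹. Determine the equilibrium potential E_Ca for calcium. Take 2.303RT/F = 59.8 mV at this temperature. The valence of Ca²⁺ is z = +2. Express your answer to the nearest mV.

106 mV

E = (59.8/z) · log₁₀([Ca²⁺]_out/[Ca²⁺]_in) with z = +2.
= (59.8/2) · log₁₀(1.59/0.000450) = 29.90 · log₁₀(3533)
= 29.90 · (3.5482) = 106.09 mV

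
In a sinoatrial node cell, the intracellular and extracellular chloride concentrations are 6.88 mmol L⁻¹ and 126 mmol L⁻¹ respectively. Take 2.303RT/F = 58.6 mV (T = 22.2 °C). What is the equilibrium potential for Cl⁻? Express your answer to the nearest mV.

E = (58.6/z) · log₁₀([Cl⁻]_out/[Cl⁻]_in) with z = -1.
For an anion, dividing by z = -1 reverses the sign.
= (58.6/-1) · log₁₀(126/6.88) = -58.60 · log₁₀(18.31)
= -58.60 · (1.2628) = -74.00 mV

-74 mV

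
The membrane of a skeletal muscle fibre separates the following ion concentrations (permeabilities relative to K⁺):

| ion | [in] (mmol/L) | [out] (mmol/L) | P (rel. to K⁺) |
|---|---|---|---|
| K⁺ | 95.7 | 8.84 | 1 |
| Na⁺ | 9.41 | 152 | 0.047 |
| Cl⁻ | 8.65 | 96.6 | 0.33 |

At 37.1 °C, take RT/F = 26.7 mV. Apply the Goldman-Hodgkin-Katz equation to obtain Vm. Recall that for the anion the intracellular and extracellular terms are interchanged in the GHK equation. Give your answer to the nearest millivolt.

Vm = 26.7 · ln[(Σ P·[cation]ₒ + Σ P·[anion]ᵢ) / (Σ P·[cation]ᵢ + Σ P·[anion]ₒ)]
Numerator = 1×8.84 + 0.047×152 + 0.33×8.65 = 18.84
Denominator = 1×95.7 + 0.047×9.41 + 0.33×96.6 = 128
Vm = 26.7 · ln(0.14715) = 26.7 × (-1.9163) = -51.16 mV

-51 mV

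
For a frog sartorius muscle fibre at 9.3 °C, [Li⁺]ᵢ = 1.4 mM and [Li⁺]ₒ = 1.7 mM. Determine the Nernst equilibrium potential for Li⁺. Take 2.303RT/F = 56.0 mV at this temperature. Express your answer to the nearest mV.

E = (56.0/z) · log₁₀([Li⁺]_out/[Li⁺]_in) with z = +1.
= (56.0/1) · log₁₀(1.7/1.4) = 56.00 · log₁₀(1.214)
= 56.00 · (0.0843) = 4.72 mV

5 mV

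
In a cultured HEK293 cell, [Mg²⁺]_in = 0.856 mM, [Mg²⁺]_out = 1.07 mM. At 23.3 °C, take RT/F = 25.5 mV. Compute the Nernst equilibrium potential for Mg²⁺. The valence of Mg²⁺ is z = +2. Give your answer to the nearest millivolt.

E = (25.5/z) · ln([Mg²⁺]_out/[Mg²⁺]_in) with z = +2.
= (25.5/2) · ln(1.07/0.856) = 12.75 · ln(1.25)
= 12.75 · (0.2231) = 2.85 mV

3 mV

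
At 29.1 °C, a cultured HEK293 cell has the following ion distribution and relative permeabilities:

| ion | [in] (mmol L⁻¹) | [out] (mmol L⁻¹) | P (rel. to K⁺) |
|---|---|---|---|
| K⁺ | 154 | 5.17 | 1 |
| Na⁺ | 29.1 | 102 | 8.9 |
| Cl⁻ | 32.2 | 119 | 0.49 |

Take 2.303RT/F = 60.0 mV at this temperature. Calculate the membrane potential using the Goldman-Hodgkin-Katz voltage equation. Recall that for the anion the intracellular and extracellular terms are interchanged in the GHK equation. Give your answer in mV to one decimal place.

17.7 mV

Vm = 60.0 · log₁₀[(Σ P·[cation]ₒ + Σ P·[anion]ᵢ) / (Σ P·[cation]ᵢ + Σ P·[anion]ₒ)]
Numerator = 1×5.17 + 8.9×102 + 0.49×32.2 = 928.7
Denominator = 1×154 + 8.9×29.1 + 0.49×119 = 471.3
Vm = 60.0 · log₁₀(1.9706) = 60.0 × (0.2946) = 17.68 mV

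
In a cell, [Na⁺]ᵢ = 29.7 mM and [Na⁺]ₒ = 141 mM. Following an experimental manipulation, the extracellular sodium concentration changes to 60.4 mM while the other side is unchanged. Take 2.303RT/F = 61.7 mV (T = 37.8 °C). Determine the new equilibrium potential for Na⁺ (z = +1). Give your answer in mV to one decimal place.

19.0 mV

After the shift: [Na⁺]_out = 60.4, [Na⁺]_in = 29.7 mM.
E_new = (61.7/1)·log₁₀(60.4/29.7) = 61.70 · (0.3083) = 19.02 mV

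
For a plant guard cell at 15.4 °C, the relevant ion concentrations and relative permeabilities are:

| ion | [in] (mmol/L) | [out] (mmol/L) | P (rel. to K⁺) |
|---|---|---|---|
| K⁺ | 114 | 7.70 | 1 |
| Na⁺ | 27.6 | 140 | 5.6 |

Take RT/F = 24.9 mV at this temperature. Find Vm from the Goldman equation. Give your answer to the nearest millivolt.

27 mV

Vm = 24.9 · ln[(Σ P·[cation]ₒ + Σ P·[anion]ᵢ) / (Σ P·[cation]ᵢ + Σ P·[anion]ₒ)]
Numerator = 1×7.70 + 5.6×140 = 791.7
Denominator = 1×114 + 5.6×27.6 = 268.6
Vm = 24.9 · ln(2.9479) = 24.9 × (1.0811) = 26.92 mV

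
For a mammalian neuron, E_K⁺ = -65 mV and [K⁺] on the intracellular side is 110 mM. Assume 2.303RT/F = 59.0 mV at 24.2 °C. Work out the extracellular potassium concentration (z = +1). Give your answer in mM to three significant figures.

8.70 mM

Nernst: E = (59.0/1) · log₁₀([out]/[in]), so log₁₀([out]/[in]) = -65.0 × 1 / 59.0 = -1.1017.
[out]/[in] = 10^(-1.1017) = 0.07912.
[out] = 0.07912 × 110 = 8.704 mM.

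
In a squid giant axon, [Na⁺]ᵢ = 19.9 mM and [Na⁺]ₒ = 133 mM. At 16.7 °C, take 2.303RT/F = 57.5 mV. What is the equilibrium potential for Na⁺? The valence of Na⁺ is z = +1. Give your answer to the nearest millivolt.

E = (57.5/z) · log₁₀([Na⁺]_out/[Na⁺]_in) with z = +1.
= (57.5/1) · log₁₀(133/19.9) = 57.50 · log₁₀(6.683)
= 57.50 · (0.8250) = 47.44 mV

47 mV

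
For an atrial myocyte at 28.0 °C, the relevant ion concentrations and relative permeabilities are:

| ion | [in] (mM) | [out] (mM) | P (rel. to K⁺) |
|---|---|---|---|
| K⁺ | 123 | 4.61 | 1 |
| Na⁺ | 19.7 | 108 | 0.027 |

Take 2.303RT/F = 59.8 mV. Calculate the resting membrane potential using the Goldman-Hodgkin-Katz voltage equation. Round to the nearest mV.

Vm = 59.8 · log₁₀[(Σ P·[cation]ₒ + Σ P·[anion]ᵢ) / (Σ P·[cation]ᵢ + Σ P·[anion]ₒ)]
Numerator = 1×4.61 + 0.027×108 = 7.526
Denominator = 1×123 + 0.027×19.7 = 123.5
Vm = 59.8 · log₁₀(0.060924) = 59.8 × (-1.2152) = -72.67 mV

-73 mV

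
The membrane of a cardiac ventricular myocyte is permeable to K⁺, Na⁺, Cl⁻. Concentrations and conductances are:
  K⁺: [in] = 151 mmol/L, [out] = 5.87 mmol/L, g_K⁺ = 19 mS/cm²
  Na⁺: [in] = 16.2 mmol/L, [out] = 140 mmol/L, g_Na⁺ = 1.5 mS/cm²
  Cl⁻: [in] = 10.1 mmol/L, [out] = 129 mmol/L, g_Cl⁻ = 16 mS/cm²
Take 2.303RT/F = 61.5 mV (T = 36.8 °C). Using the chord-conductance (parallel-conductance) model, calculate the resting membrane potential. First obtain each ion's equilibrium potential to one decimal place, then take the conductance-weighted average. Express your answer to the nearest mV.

-73 mV

E_K⁺ = (61.5/1)·log₁₀(5.87/151) = -86.7 mV
E_Na⁺ = (61.5/1)·log₁₀(140/16.2) = 57.6 mV
E_Cl⁻ = (61.5/-1)·log₁₀(129/10.1) = -68.0 mV
Vm = (Σ gᵢEᵢ)/(Σ gᵢ) = (19·-86.7 + 1.5·57.6 + 16·-68.0) / (19 + 1.5 + 16)
= -2648.90 / 36.5 = -72.57 mV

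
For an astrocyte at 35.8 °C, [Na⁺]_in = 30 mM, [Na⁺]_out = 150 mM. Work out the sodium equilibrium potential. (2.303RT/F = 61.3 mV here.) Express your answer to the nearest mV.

43 mV

E = (61.3/z) · log₁₀([Na⁺]_out/[Na⁺]_in) with z = +1.
= (61.3/1) · log₁₀(150/30) = 61.30 · log₁₀(5)
= 61.30 · (0.6990) = 42.85 mV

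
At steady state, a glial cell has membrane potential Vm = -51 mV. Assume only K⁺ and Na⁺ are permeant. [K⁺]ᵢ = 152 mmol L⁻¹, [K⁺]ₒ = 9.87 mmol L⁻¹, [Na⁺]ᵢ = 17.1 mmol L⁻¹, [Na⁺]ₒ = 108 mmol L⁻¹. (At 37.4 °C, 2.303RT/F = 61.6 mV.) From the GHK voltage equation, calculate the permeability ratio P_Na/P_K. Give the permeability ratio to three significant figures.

Let α = P_Na/P_K. GHK: Vm = 61.6·log₁₀[(Kₒ + α·Naₒ)/(Kᵢ + α·Naᵢ)].
10^(Vm/61.6) = 10^(-51.0/61.6) = 0.14862
So 0.14862·(Kᵢ + α·Naᵢ) = Kₒ + α·Naₒ → α = (0.14862·152.0 − 9.87) / (108.0 − 0.14862·17.1)
α = (22.59 − 9.87) / (108.0 − 2.541) = 12.72/105.5 = 0.1206

0.121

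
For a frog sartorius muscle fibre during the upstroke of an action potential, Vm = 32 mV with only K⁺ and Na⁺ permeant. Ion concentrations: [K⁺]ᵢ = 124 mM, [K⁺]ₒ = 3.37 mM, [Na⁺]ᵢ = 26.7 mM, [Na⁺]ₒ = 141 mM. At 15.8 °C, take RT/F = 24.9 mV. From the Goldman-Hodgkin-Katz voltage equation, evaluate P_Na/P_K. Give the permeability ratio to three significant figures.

10.0

Let α = P_Na/P_K. GHK: Vm = 24.9·ln[(Kₒ + α·Naₒ)/(Kᵢ + α·Naᵢ)].
e^(Vm/24.9) = e^(32.0/24.9) = 3.6152
So 3.6152·(Kᵢ + α·Naᵢ) = Kₒ + α·Naₒ → α = (3.6152·124.0 − 3.37) / (141.0 − 3.6152·26.7)
α = (448.3 − 3.37) / (141.0 − 96.53) = 444.9/44.47 = 10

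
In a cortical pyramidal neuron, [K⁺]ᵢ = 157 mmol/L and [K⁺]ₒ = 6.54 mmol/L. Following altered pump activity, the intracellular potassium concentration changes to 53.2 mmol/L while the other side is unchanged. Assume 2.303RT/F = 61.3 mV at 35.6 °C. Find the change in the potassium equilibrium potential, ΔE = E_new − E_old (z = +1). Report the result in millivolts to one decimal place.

28.8 mV

E_old = (61.3/1)·log₁₀(6.54/157) = -84.61 mV
E_new = (61.3/1)·log₁₀(6.54/53.2) = -55.80 mV
ΔE = -55.80 − (-84.61) = 28.81 mV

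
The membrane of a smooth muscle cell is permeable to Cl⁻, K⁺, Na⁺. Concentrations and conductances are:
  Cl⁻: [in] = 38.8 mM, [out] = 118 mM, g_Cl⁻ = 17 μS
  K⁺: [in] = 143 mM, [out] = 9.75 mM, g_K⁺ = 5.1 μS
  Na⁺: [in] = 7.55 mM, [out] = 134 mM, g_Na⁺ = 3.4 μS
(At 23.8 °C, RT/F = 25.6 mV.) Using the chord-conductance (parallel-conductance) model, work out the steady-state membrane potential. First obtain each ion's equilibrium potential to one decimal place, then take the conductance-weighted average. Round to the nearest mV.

-23 mV

E_Cl⁻ = (25.6/-1)·ln(118/38.8) = -28.5 mV
E_K⁺ = (25.6/1)·ln(9.75/143) = -68.8 mV
E_Na⁺ = (25.6/1)·ln(134/7.55) = 73.6 mV
Vm = (Σ gᵢEᵢ)/(Σ gᵢ) = (17·-28.5 + 5.1·-68.8 + 3.4·73.6) / (17 + 5.1 + 3.4)
= -585.14 / 25.5 = -22.95 mV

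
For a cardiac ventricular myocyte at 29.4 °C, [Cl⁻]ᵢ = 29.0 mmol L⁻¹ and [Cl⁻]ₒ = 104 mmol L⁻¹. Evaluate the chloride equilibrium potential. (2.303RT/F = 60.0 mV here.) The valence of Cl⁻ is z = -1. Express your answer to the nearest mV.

E = (60.0/z) · log₁₀([Cl⁻]_out/[Cl⁻]_in) with z = -1.
For an anion, dividing by z = -1 reverses the sign.
= (60.0/-1) · log₁₀(104/29.0) = -60.00 · log₁₀(3.586)
= -60.00 · (0.5546) = -33.28 mV

-33 mV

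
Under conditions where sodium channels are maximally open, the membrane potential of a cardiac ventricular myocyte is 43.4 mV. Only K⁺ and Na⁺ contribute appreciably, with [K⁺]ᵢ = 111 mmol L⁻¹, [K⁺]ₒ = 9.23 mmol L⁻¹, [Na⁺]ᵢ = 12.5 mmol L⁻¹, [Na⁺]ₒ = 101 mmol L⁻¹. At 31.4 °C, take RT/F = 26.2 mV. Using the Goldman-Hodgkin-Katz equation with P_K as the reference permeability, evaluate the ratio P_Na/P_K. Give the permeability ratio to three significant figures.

Let α = P_Na/P_K. GHK: Vm = 26.2·ln[(Kₒ + α·Naₒ)/(Kᵢ + α·Naᵢ)].
e^(Vm/26.2) = e^(43.4/26.2) = 5.2409
So 5.2409·(Kᵢ + α·Naᵢ) = Kₒ + α·Naₒ → α = (5.2409·111.0 − 9.23) / (101.0 − 5.2409·12.5)
α = (581.7 − 9.23) / (101.0 − 65.51) = 572.5/35.49 = 16.13

16.1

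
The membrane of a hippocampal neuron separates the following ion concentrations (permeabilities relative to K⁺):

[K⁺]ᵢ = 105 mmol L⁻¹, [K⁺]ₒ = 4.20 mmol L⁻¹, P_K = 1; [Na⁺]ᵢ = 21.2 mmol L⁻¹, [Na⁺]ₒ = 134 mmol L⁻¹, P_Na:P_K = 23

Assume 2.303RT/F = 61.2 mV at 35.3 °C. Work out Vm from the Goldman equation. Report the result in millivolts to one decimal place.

Vm = 61.2 · log₁₀[(Σ P·[cation]ₒ + Σ P·[anion]ᵢ) / (Σ P·[cation]ᵢ + Σ P·[anion]ₒ)]
Numerator = 1×4.20 + 23×134 = 3086
Denominator = 1×105 + 23×21.2 = 592.6
Vm = 61.2 · log₁₀(5.2079) = 61.2 × (0.7167) = 43.86 mV

43.9 mV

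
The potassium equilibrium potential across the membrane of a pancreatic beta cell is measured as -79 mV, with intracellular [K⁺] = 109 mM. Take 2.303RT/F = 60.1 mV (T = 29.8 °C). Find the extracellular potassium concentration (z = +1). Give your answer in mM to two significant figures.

Nernst: E = (60.1/1) · log₁₀([out]/[in]), so log₁₀([out]/[in]) = -79.0 × 1 / 60.1 = -1.3145.
[out]/[in] = 10^(-1.3145) = 0.04848.
[out] = 0.04848 × 109 = 5.284 mM.

5.3 mM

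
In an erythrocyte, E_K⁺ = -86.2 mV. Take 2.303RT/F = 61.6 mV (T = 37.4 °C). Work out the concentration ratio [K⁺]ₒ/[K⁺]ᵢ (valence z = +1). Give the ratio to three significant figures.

0.0399

log₁₀([out]/[in]) = E·z/(61.6) = -86.2 × 1 / 61.6 = -1.3994
[out]/[in] = 10^(-1.3994) = 0.03987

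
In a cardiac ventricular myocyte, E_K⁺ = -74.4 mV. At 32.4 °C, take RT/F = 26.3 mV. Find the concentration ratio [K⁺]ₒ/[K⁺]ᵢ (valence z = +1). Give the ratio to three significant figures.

ln([out]/[in]) = E·z/(26.3) = -74.4 × 1 / 26.3 = -2.8289
[out]/[in] = e^(-2.8289) = 0.05908

0.0591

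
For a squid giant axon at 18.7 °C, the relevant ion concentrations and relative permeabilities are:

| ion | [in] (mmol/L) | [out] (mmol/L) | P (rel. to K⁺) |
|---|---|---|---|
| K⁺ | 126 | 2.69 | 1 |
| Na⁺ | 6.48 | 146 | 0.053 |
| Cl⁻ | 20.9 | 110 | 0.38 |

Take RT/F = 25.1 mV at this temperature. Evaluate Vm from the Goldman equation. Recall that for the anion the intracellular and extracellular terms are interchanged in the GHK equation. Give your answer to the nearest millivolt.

Vm = 25.1 · ln[(Σ P·[cation]ₒ + Σ P·[anion]ᵢ) / (Σ P·[cation]ᵢ + Σ P·[anion]ₒ)]
Numerator = 1×2.69 + 0.053×146 + 0.38×20.9 = 18.37
Denominator = 1×126 + 0.053×6.48 + 0.38×110 = 168.1
Vm = 25.1 · ln(0.10925) = 25.1 × (-2.2141) = -55.57 mV

-56 mV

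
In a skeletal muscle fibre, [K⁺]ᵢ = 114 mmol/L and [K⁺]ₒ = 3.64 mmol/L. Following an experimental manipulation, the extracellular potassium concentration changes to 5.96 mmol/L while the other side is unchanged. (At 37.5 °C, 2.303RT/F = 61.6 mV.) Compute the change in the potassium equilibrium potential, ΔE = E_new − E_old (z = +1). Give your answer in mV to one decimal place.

13.2 mV

E_old = (61.6/1)·log₁₀(3.64/114) = -92.14 mV
E_new = (61.6/1)·log₁₀(5.96/114) = -78.95 mV
ΔE = -78.95 − (-92.14) = 13.19 mV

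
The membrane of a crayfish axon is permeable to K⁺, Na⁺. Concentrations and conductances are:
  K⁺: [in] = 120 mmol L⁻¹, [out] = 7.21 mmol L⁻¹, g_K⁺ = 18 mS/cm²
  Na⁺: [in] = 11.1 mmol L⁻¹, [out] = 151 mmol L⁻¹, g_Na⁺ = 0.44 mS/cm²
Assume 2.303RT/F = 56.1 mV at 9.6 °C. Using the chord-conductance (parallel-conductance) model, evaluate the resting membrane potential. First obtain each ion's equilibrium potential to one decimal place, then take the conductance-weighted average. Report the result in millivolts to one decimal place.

-65.3 mV

E_K⁺ = (56.1/1)·log₁₀(7.21/120) = -68.5 mV
E_Na⁺ = (56.1/1)·log₁₀(151/11.1) = 63.6 mV
Vm = (Σ gᵢEᵢ)/(Σ gᵢ) = (18·-68.5 + 0.44·63.6) / (18 + 0.44)
= -1205.02 / 18.44 = -65.35 mV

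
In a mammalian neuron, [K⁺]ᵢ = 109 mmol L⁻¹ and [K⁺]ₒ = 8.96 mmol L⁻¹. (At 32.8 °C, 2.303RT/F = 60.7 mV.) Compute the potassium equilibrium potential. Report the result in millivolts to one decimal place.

-65.9 mV

E = (60.7/z) · log₁₀([K⁺]_out/[K⁺]_in) with z = +1.
= (60.7/1) · log₁₀(8.96/109) = 60.70 · log₁₀(0.0822)
= 60.70 · (-1.0851) = -65.87 mV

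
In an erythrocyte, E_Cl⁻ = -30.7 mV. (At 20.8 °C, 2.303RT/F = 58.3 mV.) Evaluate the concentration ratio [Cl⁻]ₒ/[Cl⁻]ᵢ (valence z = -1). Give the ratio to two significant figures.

3.4

log₁₀([out]/[in]) = E·z/(58.3) = -30.7 × -1 / 58.3 = 0.5266
[out]/[in] = 10^(0.5266) = 3.362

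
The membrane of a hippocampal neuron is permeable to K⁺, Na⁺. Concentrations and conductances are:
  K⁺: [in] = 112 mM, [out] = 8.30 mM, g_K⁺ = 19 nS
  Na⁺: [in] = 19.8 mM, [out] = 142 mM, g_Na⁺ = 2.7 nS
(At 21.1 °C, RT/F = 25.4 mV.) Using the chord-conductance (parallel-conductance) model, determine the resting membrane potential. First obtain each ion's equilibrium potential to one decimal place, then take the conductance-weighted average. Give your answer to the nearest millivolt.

-52 mV

E_K⁺ = (25.4/1)·ln(8.30/112) = -66.1 mV
E_Na⁺ = (25.4/1)·ln(142/19.8) = 50.0 mV
Vm = (Σ gᵢEᵢ)/(Σ gᵢ) = (19·-66.1 + 2.7·50.0) / (19 + 2.7)
= -1120.90 / 21.7 = -51.65 mV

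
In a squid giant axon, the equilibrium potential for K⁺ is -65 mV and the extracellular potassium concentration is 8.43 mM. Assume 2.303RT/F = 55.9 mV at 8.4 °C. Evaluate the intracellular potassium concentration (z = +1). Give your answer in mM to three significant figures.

Nernst: E = (55.9/1) · log₁₀([out]/[in]), so log₁₀([out]/[in]) = -65.0 × 1 / 55.9 = -1.1628.
[out]/[in] = 10^(-1.1628) = 0.06874.
[in] = 8.43 / 0.06874 = 122.6 mM.

123 mM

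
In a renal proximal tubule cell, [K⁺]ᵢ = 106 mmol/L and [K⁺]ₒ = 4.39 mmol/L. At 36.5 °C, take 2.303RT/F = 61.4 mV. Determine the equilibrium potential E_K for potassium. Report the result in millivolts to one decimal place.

E = (61.4/z) · log₁₀([K⁺]_out/[K⁺]_in) with z = +1.
= (61.4/1) · log₁₀(4.39/106) = 61.40 · log₁₀(0.04142)
= 61.40 · (-1.3828) = -84.91 mV

-84.9 mV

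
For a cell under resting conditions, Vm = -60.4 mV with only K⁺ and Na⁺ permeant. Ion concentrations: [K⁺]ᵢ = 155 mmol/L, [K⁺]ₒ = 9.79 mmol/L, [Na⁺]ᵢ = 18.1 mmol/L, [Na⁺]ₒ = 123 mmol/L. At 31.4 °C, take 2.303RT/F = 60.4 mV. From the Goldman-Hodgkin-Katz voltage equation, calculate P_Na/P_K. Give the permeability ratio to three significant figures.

Let α = P_Na/P_K. GHK: Vm = 60.4·log₁₀[(Kₒ + α·Naₒ)/(Kᵢ + α·Naᵢ)].
10^(Vm/60.4) = 10^(-60.4/60.4) = 0.1
So 0.1·(Kᵢ + α·Naᵢ) = Kₒ + α·Naₒ → α = (0.1·155.0 − 9.79) / (123.0 − 0.1·18.1)
α = (15.5 − 9.79) / (123.0 − 1.81) = 5.71/121.2 = 0.04712

0.0471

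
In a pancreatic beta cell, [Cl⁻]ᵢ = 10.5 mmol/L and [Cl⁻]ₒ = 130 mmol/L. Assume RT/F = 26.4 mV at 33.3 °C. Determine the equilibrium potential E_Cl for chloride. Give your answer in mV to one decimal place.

-66.4 mV

E = (26.4/z) · ln([Cl⁻]_out/[Cl⁻]_in) with z = -1.
For an anion, dividing by z = -1 reverses the sign.
= (26.4/-1) · ln(130/10.5) = -26.40 · ln(12.38)
= -26.40 · (2.5162) = -66.43 mV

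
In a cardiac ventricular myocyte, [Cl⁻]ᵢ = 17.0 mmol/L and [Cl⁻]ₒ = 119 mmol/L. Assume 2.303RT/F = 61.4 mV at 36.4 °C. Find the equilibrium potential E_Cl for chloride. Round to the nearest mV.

E = (61.4/z) · log₁₀([Cl⁻]_out/[Cl⁻]_in) with z = -1.
For an anion, dividing by z = -1 reverses the sign.
= (61.4/-1) · log₁₀(119/17.0) = -61.40 · log₁₀(7)
= -61.40 · (0.8451) = -51.89 mV

-52 mV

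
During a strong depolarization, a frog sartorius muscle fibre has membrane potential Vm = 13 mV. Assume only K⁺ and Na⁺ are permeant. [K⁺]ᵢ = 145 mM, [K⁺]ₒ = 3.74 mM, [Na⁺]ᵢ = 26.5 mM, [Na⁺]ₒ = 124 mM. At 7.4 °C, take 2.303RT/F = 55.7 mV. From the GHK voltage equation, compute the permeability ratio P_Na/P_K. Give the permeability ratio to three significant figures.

Let α = P_Na/P_K. GHK: Vm = 55.7·log₁₀[(Kₒ + α·Naₒ)/(Kᵢ + α·Naᵢ)].
10^(Vm/55.7) = 10^(13.0/55.7) = 1.7116
So 1.7116·(Kᵢ + α·Naᵢ) = Kₒ + α·Naₒ → α = (1.7116·145.0 − 3.74) / (124.0 − 1.7116·26.5)
α = (248.2 − 3.74) / (124.0 − 45.36) = 244.4/78.64 = 3.108

3.11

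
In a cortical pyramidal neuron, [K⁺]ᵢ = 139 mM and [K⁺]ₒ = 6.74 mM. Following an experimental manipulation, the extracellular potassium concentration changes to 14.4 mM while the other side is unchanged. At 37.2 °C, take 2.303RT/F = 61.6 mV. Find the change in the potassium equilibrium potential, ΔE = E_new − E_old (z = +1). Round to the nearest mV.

20 mV

E_old = (61.6/1)·log₁₀(6.74/139) = -80.96 mV
E_new = (61.6/1)·log₁₀(14.4/139) = -60.65 mV
ΔE = -60.65 − (-80.96) = 20.31 mV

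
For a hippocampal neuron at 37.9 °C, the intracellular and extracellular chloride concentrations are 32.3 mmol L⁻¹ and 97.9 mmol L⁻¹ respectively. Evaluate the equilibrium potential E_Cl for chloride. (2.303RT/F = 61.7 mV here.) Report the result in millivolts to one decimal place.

-29.7 mV

E = (61.7/z) · log₁₀([Cl⁻]_out/[Cl⁻]_in) with z = -1.
For an anion, dividing by z = -1 reverses the sign.
= (61.7/-1) · log₁₀(97.9/32.3) = -61.70 · log₁₀(3.031)
= -61.70 · (0.4816) = -29.71 mV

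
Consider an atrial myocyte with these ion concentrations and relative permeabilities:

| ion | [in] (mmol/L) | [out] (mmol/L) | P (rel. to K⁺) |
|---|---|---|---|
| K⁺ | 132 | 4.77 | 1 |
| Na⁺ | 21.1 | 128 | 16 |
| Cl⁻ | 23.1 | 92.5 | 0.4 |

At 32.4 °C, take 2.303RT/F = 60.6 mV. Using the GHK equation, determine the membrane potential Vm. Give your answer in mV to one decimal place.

36.9 mV

Vm = 60.6 · log₁₀[(Σ P·[cation]ₒ + Σ P·[anion]ᵢ) / (Σ P·[cation]ᵢ + Σ P·[anion]ₒ)]
Numerator = 1×4.77 + 16×128 + 0.4×23.1 = 2062
Denominator = 1×132 + 16×21.1 + 0.4×92.5 = 506.6
Vm = 60.6 · log₁₀(4.0703) = 60.6 × (0.6096) = 36.94 mV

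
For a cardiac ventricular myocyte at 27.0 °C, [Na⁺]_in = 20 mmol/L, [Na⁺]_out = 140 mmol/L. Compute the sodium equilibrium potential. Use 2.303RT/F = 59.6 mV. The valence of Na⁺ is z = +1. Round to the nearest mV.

50 mV

E = (59.6/z) · log₁₀([Na⁺]_out/[Na⁺]_in) with z = +1.
= (59.6/1) · log₁₀(140/20) = 59.60 · log₁₀(7)
= 59.60 · (0.8451) = 50.37 mV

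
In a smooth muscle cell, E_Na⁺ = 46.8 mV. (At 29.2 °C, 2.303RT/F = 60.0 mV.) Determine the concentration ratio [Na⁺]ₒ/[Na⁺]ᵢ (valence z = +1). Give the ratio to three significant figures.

6.03

log₁₀([out]/[in]) = E·z/(60.0) = 46.8 × 1 / 60.0 = 0.7800
[out]/[in] = 10^(0.7800) = 6.026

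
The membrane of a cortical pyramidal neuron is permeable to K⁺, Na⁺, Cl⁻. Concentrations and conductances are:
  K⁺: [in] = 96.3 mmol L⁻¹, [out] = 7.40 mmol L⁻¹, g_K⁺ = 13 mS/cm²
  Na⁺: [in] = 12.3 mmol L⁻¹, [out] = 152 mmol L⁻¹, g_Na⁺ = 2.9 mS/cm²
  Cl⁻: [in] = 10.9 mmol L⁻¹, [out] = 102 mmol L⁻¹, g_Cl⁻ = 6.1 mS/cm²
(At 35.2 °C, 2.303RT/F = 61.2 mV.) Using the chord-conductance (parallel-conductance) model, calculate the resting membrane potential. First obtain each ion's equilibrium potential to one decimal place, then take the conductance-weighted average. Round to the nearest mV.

E_K⁺ = (61.2/1)·log₁₀(7.40/96.3) = -68.2 mV
E_Na⁺ = (61.2/1)·log₁₀(152/12.3) = 66.8 mV
E_Cl⁻ = (61.2/-1)·log₁₀(102/10.9) = -59.4 mV
Vm = (Σ gᵢEᵢ)/(Σ gᵢ) = (13·-68.2 + 2.9·66.8 + 6.1·-59.4) / (13 + 2.9 + 6.1)
= -1055.22 / 22 = -47.96 mV

-48 mV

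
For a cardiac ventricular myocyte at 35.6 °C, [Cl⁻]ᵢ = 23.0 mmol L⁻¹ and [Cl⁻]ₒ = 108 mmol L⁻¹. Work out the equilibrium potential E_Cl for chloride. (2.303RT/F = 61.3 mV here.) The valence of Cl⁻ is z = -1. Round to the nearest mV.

-41 mV

E = (61.3/z) · log₁₀([Cl⁻]_out/[Cl⁻]_in) with z = -1.
For an anion, dividing by z = -1 reverses the sign.
= (61.3/-1) · log₁₀(108/23.0) = -61.30 · log₁₀(4.696)
= -61.30 · (0.6717) = -41.17 mV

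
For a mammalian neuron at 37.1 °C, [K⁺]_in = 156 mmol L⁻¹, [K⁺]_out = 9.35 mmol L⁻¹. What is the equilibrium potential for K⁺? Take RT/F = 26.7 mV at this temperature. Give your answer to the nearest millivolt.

E = (26.7/z) · ln([K⁺]_out/[K⁺]_in) with z = +1.
= (26.7/1) · ln(9.35/156) = 26.70 · ln(0.05994)
= 26.70 · (-2.8145) = -75.15 mV

-75 mV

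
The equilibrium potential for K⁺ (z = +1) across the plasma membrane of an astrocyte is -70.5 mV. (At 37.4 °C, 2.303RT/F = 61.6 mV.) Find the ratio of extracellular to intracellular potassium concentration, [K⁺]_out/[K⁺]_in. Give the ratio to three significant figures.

0.0717

log₁₀([out]/[in]) = E·z/(61.6) = -70.5 × 1 / 61.6 = -1.1445
[out]/[in] = 10^(-1.1445) = 0.0717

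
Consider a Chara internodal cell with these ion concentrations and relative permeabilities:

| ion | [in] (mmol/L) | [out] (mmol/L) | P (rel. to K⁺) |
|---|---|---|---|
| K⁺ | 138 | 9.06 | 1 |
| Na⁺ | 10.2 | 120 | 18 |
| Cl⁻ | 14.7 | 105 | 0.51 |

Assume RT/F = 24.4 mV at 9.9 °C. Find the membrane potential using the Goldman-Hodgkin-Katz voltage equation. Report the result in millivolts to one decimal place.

Vm = 24.4 · ln[(Σ P·[cation]ₒ + Σ P·[anion]ᵢ) / (Σ P·[cation]ᵢ + Σ P·[anion]ₒ)]
Numerator = 1×9.06 + 18×120 + 0.51×14.7 = 2177
Denominator = 1×138 + 18×10.2 + 0.51×105 = 375.2
Vm = 24.4 · ln(5.8018) = 24.4 × (1.7582) = 42.90 mV

42.9 mV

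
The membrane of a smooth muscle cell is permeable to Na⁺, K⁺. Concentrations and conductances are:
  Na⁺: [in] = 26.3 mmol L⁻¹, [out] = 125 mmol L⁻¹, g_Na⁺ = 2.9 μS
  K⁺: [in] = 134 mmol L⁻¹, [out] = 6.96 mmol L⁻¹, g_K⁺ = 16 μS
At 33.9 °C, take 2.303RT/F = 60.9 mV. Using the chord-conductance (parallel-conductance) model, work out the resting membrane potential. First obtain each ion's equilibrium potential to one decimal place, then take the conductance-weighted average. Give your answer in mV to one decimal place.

-59.9 mV

E_Na⁺ = (60.9/1)·log₁₀(125/26.3) = 41.2 mV
E_K⁺ = (60.9/1)·log₁₀(6.96/134) = -78.2 mV
Vm = (Σ gᵢEᵢ)/(Σ gᵢ) = (2.9·41.2 + 16·-78.2) / (2.9 + 16)
= -1131.72 / 18.9 = -59.88 mV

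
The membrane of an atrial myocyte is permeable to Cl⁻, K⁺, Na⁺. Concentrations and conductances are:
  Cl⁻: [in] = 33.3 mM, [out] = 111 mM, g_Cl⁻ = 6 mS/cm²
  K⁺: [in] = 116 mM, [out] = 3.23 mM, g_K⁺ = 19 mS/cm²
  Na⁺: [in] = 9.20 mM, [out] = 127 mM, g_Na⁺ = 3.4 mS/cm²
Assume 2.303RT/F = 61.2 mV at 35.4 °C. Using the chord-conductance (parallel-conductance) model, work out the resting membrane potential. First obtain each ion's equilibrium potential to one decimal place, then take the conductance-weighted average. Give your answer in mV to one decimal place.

E_Cl⁻ = (61.2/-1)·log₁₀(111/33.3) = -32.0 mV
E_K⁺ = (61.2/1)·log₁₀(3.23/116) = -95.2 mV
E_Na⁺ = (61.2/1)·log₁₀(127/9.20) = 69.8 mV
Vm = (Σ gᵢEᵢ)/(Σ gᵢ) = (6·-32.0 + 19·-95.2 + 3.4·69.8) / (6 + 19 + 3.4)
= -1763.48 / 28.4 = -62.09 mV

-62.1 mV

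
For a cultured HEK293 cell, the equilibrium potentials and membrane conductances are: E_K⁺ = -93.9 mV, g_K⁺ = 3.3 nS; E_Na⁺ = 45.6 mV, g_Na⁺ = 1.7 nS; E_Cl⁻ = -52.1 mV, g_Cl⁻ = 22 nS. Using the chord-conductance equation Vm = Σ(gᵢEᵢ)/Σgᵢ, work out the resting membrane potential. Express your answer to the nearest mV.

Σ gᵢEᵢ = 3.3·(-93.9) + 1.7·(45.6) + 22·(-52.1) = -1378.55
Σ gᵢ = 3.3 + 1.7 + 22 = 27
Vm = -1378.55 / 27 = -51.06 mV

-51 mV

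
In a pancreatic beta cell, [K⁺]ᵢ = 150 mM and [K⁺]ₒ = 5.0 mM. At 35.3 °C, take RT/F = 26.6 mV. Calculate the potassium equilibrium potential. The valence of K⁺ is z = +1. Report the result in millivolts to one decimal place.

-90.5 mV

E = (26.6/z) · ln([K⁺]_out/[K⁺]_in) with z = +1.
= (26.6/1) · ln(5.0/150) = 26.60 · ln(0.03333)
= 26.60 · (-3.4012) = -90.47 mV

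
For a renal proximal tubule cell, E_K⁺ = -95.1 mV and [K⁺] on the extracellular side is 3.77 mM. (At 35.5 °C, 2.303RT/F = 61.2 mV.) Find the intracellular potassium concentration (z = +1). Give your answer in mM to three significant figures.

135 mM

Nernst: E = (61.2/1) · log₁₀([out]/[in]), so log₁₀([out]/[in]) = -95.1 × 1 / 61.2 = -1.5539.
[out]/[in] = 10^(-1.5539) = 0.02793.
[in] = 3.77 / 0.02793 = 135 mM.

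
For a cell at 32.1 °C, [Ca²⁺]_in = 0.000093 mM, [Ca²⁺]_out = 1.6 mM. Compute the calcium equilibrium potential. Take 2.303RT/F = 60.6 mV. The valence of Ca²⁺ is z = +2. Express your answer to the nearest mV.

128 mV

E = (60.6/z) · log₁₀([Ca²⁺]_out/[Ca²⁺]_in) with z = +2.
= (60.6/2) · log₁₀(1.6/0.000093) = 30.30 · log₁₀(1.72e+04)
= 30.30 · (4.2356) = 128.34 mV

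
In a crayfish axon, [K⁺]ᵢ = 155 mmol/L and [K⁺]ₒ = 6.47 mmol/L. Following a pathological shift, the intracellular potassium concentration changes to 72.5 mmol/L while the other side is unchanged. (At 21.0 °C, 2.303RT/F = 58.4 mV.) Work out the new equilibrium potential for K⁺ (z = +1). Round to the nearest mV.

-61 mV

After the shift: [K⁺]_out = 6.47, [K⁺]_in = 72.5 mmol/L.
E_new = (58.4/1)·log₁₀(6.47/72.5) = 58.40 · (-1.0494) = -61.29 mV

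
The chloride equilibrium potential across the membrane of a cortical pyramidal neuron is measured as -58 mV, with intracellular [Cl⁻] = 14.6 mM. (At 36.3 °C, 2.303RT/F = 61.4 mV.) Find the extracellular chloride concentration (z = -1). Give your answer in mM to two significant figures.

130 mM

Nernst: E = (61.4/-1) · log₁₀([out]/[in]), so log₁₀([out]/[in]) = -58.0 × -1 / 61.4 = 0.9446.
[out]/[in] = 10^(0.9446) = 8.803.
[out] = 8.803 × 14.6 = 128.5 mM.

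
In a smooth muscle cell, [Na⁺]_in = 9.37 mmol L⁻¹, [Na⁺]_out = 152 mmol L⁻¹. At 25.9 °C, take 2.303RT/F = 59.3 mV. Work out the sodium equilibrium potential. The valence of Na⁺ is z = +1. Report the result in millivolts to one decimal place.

E = (59.3/z) · log₁₀([Na⁺]_out/[Na⁺]_in) with z = +1.
= (59.3/1) · log₁₀(152/9.37) = 59.30 · log₁₀(16.22)
= 59.30 · (1.2101) = 71.76 mV

71.8 mV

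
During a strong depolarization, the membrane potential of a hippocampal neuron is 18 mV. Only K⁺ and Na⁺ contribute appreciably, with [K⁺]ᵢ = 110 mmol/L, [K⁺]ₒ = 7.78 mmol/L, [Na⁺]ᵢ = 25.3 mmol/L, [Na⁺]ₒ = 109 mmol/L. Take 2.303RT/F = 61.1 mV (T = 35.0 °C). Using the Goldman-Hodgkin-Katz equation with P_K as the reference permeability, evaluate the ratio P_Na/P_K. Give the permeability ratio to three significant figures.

Let α = P_Na/P_K. GHK: Vm = 61.1·log₁₀[(Kₒ + α·Naₒ)/(Kᵢ + α·Naᵢ)].
10^(Vm/61.1) = 10^(18.0/61.1) = 1.9706
So 1.9706·(Kᵢ + α·Naᵢ) = Kₒ + α·Naₒ → α = (1.9706·110.0 − 7.78) / (109.0 − 1.9706·25.3)
α = (216.8 − 7.78) / (109.0 − 49.86) = 209/59.14 = 3.534

3.53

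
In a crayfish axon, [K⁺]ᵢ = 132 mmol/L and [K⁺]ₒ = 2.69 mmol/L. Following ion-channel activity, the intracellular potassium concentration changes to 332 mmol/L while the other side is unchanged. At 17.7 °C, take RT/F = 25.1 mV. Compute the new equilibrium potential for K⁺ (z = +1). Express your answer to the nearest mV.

-121 mV

After the shift: [K⁺]_out = 2.69, [K⁺]_in = 332 mmol/L.
E_new = (25.1/1)·ln(2.69/332) = 25.10 · (-4.8156) = -120.87 mV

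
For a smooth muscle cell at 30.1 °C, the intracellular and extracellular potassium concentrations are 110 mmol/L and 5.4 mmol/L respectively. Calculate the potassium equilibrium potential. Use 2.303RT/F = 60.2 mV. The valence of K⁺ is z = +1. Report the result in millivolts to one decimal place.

-78.8 mV

E = (60.2/z) · log₁₀([K⁺]_out/[K⁺]_in) with z = +1.
= (60.2/1) · log₁₀(5.4/110) = 60.20 · log₁₀(0.04909)
= 60.20 · (-1.3090) = -78.80 mV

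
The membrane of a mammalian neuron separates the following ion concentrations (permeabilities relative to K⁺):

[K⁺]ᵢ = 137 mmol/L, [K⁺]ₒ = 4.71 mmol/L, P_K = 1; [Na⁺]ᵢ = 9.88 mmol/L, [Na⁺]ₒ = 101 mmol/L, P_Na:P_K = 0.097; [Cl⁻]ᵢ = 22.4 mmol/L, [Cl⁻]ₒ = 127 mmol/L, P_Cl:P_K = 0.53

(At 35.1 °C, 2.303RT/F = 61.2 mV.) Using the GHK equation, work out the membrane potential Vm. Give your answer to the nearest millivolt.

-55 mV

Vm = 61.2 · log₁₀[(Σ P·[cation]ₒ + Σ P·[anion]ᵢ) / (Σ P·[cation]ᵢ + Σ P·[anion]ₒ)]
Numerator = 1×4.71 + 0.097×101 + 0.53×22.4 = 26.38
Denominator = 1×137 + 0.097×9.88 + 0.53×127 = 205.3
Vm = 61.2 · log₁₀(0.12851) = 61.2 × (-0.8911) = -54.53 mV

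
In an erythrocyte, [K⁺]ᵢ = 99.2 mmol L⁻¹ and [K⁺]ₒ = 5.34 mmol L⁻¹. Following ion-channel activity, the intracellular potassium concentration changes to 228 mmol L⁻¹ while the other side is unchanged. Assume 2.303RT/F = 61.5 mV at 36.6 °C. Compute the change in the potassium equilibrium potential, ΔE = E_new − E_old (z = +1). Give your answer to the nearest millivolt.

E_old = (61.5/1)·log₁₀(5.34/99.2) = -78.04 mV
E_new = (61.5/1)·log₁₀(5.34/228) = -100.27 mV
ΔE = -100.27 − (-78.04) = -22.23 mV

-22 mV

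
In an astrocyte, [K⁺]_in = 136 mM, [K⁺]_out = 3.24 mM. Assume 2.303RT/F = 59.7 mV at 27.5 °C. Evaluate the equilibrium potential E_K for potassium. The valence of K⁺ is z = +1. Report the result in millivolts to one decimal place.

-96.9 mV

E = (59.7/z) · log₁₀([K⁺]_out/[K⁺]_in) with z = +1.
= (59.7/1) · log₁₀(3.24/136) = 59.70 · log₁₀(0.02382)
= 59.70 · (-1.6230) = -96.89 mV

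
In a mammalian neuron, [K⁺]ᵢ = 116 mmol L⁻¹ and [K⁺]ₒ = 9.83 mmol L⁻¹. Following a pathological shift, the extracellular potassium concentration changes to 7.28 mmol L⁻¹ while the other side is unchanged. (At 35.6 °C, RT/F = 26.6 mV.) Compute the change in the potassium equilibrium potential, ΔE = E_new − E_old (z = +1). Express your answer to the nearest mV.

-8 mV

E_old = (26.6/1)·ln(9.83/116) = -65.65 mV
E_new = (26.6/1)·ln(7.28/116) = -73.64 mV
ΔE = -73.64 − (-65.65) = -7.99 mV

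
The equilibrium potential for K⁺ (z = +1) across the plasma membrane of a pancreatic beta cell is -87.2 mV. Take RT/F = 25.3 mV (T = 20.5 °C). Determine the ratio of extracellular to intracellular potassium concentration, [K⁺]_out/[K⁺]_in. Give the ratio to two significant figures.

ln([out]/[in]) = E·z/(25.3) = -87.2 × 1 / 25.3 = -3.4466
[out]/[in] = e^(-3.4466) = 0.03185

0.032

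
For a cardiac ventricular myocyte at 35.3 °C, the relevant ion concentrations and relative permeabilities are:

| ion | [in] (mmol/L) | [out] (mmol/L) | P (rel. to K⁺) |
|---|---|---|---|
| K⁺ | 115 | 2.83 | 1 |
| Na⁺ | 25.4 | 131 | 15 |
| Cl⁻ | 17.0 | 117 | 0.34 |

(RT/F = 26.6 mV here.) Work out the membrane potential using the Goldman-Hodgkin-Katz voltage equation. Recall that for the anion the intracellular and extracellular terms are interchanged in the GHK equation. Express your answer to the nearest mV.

35 mV

Vm = 26.6 · ln[(Σ P·[cation]ₒ + Σ P·[anion]ᵢ) / (Σ P·[cation]ᵢ + Σ P·[anion]ₒ)]
Numerator = 1×2.83 + 15×131 + 0.34×17.0 = 1974
Denominator = 1×115 + 15×25.4 + 0.34×117 = 535.8
Vm = 26.6 · ln(3.6836) = 26.6 × (1.3039) = 34.68 mV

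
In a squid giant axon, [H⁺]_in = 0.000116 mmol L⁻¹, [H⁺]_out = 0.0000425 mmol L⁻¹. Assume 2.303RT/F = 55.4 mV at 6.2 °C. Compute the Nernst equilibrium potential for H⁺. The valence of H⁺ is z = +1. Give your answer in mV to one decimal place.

E = (55.4/z) · log₁₀([H⁺]_out/[H⁺]_in) with z = +1.
= (55.4/1) · log₁₀(0.0000425/0.000116) = 55.40 · log₁₀(0.3664)
= 55.40 · (-0.4361) = -24.16 mV

-24.2 mV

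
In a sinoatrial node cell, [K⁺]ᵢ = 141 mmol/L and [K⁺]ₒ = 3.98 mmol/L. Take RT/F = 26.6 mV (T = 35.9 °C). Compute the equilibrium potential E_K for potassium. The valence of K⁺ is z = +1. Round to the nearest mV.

-95 mV

E = (26.6/z) · ln([K⁺]_out/[K⁺]_in) with z = +1.
= (26.6/1) · ln(3.98/141) = 26.60 · ln(0.02823)
= 26.60 · (-3.5675) = -94.89 mV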